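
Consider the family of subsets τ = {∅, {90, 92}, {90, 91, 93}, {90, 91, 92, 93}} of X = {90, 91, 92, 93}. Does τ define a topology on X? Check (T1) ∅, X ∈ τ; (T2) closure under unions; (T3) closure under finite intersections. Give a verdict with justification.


τ is NOT a topology on X.

Axiom (T1): ∅ ∈ τ? Yes; X ∈ τ? Yes.
Axiom (T2/T3): check pairwise unions and intersections of members of τ.
Counterexample for (T3): {90, 92} ∩ {90, 91, 93} = {90} ∉ τ. Therefore τ is NOT a topology.


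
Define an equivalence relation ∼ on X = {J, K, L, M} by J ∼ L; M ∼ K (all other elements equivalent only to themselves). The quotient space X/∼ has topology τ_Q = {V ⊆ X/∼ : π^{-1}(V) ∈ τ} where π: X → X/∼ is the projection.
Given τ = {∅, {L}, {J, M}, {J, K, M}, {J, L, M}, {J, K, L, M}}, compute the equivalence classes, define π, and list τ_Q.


X/∼ = {[J=L], [K=M]}; |τ_Q| = 2.

Equivalence classes: [J=L], [K=M].
Quotient map π: X → X/∼ sends J ↦ [J=L], K ↦ [K=M], L ↦ [J=L], M ↦ [K=M].
For each subset V ⊆ X/∼, compute π^{-1}(V) ⊆ X and check whether π^{-1}(V) ∈ τ. V is open in τ_Q iff π^{-1}(V) ∈ τ.
  V = {}: π^{-1}(V) = ∅ ∈ τ ✓.
  V = {[J=L]}: π^{-1}(V) = {J, L} ∉ τ ✗.
  V = {[K=M]}: π^{-1}(V) = {K, M} ∉ τ ✗.
  V = {[J=L], [K=M]}: π^{-1}(V) = {J, K, L, M} ∈ τ ✓.
Open sets in the quotient: τ_Q = {{}, {[J=L], [K=M]}} (2 elements).


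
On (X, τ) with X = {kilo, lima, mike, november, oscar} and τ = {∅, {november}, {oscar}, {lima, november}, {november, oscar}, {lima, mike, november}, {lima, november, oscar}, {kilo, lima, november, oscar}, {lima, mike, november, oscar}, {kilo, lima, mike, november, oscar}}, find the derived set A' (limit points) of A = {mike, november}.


A' = {kilo, lima, mike}

For each x ∈ X, list the open sets U ∈ τ with x ∈ U, then check whether U ∩ (A ∖ {x}) ≠ ∅ for every such U.
  x = kilo: opens ∋ x are {kilo, lima, november, oscar}, {kilo, lima, mike, november, oscar}; each meets A ∖ {kilo}, so x IS a limit point.
  x = lima: opens ∋ x are {lima, november}, {lima, mike, november}, {lima, november, oscar}, {kilo, lima, november, oscar}, {lima, mike, november, oscar}, {kilo, lima, mike, november, oscar}; each meets A ∖ {lima}, so x IS a limit point.
  x = mike: opens ∋ x are {lima, mike, november}, {lima, mike, november, oscar}, {kilo, lima, mike, november, oscar}; each meets A ∖ {mike}, so x IS a limit point.
  x = november: open {november} ∋ x has {november} ∩ (A ∖ {november}) = ∅, so x is NOT a limit point.
  x = oscar: open {oscar} ∋ x has {oscar} ∩ (A ∖ {oscar}) = ∅, so x is NOT a limit point.
Collecting: A' = {kilo, lima, mike}.


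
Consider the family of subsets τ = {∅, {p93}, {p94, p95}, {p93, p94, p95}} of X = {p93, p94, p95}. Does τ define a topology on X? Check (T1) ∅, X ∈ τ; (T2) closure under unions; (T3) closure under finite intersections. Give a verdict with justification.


τ IS a topology on X.

Axiom (T1): ∅ ∈ τ? Yes; X ∈ τ? Yes.
Axiom (T2/T3): check pairwise unions and intersections of members of τ.
All pairwise intersections and unions checked — each lies in τ. Therefore τ satisfies (T1), (T2), (T3): it IS a topology on X.


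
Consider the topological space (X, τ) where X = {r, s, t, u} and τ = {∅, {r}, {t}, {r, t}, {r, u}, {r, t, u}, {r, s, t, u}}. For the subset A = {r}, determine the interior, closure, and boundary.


int(A) = {r}, cl(A) = {r, s, u}, ∂A = {s, u}.

Closed sets in (X, τ) are complements of opens:
  closed(X, τ) = {∅, {s}, {s, t}, {s, u}, {r, s, u}, {s, t, u}, {r, s, t, u}}.
int(A) = ⋃ {U ∈ τ : U ⊆ A}. Opens contained in A: ∅, {r}.
Taking the union of these: int(A) = {r}.
cl(A) = ⋂ {C closed : A ⊆ C}. Closed sets containing A: {r, s, u}, {r, s, t, u}.
Intersecting these: cl(A) = {r, s, u}.
∂A = cl(A) ∖ int(A) = {r, s, u} ∖ {r} = {s, u}.


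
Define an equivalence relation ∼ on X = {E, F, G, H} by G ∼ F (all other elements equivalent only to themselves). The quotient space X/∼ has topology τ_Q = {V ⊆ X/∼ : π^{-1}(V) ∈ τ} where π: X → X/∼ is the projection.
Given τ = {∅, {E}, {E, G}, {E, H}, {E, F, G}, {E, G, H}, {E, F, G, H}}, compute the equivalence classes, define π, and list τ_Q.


X/∼ = {[E], [F=G], [H]}; |τ_Q| = 5.

Equivalence classes: [E], [F=G], [H].
Quotient map π: X → X/∼ sends E ↦ [E], F ↦ [F=G], G ↦ [F=G], H ↦ [H].
For each subset V ⊆ X/∼, compute π^{-1}(V) ⊆ X and check whether π^{-1}(V) ∈ τ. V is open in τ_Q iff π^{-1}(V) ∈ τ.
  V = {}: π^{-1}(V) = ∅ ∈ τ ✓.
  V = {[E]}: π^{-1}(V) = {E} ∈ τ ✓.
  V = {[F=G]}: π^{-1}(V) = {F, G} ∉ τ ✗.
  V = {[E], [F=G]}: π^{-1}(V) = {E, F, G} ∈ τ ✓.
  V = {[H]}: π^{-1}(V) = {H} ∉ τ ✗.
  V = {[E], [H]}: π^{-1}(V) = {E, H} ∈ τ ✓.
  V = {[F=G], [H]}: π^{-1}(V) = {F, G, H} ∉ τ ✗.
  V = {[E], [F=G], [H]}: π^{-1}(V) = {E, F, G, H} ∈ τ ✓.
Open sets in the quotient: τ_Q = {{}, {[E]}, {[E], [F=G]}, {[E], [H]}, {[E], [F=G], [H]}} (5 elements).


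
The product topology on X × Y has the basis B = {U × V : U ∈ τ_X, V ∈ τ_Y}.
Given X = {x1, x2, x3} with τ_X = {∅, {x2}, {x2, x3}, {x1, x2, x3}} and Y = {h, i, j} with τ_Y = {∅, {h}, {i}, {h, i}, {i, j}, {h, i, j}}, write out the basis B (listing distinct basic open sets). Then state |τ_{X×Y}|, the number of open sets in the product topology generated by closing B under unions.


Basis B = {∅ × ∅, {x2} × {h}, {x2} × {i}, {x2} × {h, i}, {x2, x3} × {h}, {x2} × {i, j}, {x2, x3} × {i}, {x1, x2, x3} × {h}, {x1, x2, x3} × {i}, {x2} × {h, i, j}, {x2, x3} × {h, i}, {x2, x3} × {i, j}, {x1, x2, x3} × {h, i}, {x1, x2, x3} × {i, j}, {x2, x3} × {h, i, j}, {x1, x2, x3} × {h, i, j}}; |τ_{X×Y}| = 40.

Enumerate products U × V with U ∈ τ_X, V ∈ τ_Y (deduplicated):
  ∅ × ∅ = {} (∅)
  {x2} × {h} = {(x2,h)}
  {x2} × {i} = {(x2,i)}
  {x2} × {h, i} = {(x2,h), (x2,i)}
  {x2, x3} × {h} = {(x2,h), (x3,h)}
  {x2} × {i, j} = {(x2,i), (x2,j)}
  {x2, x3} × {i} = {(x2,i), (x3,i)}
  {x1, x2, x3} × {h} = {(x1,h), (x2,h), (x3,h)}
  {x1, x2, x3} × {i} = {(x1,i), (x2,i), (x3,i)}
  {x2} × {h, i, j} = {(x2,h), (x2,i), (x2,j)}
  {x2, x3} × {h, i} = {(x2,h), (x2,i), (x3,h), (x3,i)}
  {x2, x3} × {i, j} = {(x2,i), (x2,j), (x3,i), (x3,j)}
  {x1, x2, x3} × {h, i} = {(x1,h), (x1,i), (x2,h), (x2,i), (x3,h), (x3,i)}
  {x1, x2, x3} × {i, j} = {(x1,i), (x1,j), (x2,i), (x2,j), (x3,i), (x3,j)}
  {x2, x3} × {h, i, j} = {(x2,h), (x2,i), (x2,j), (x3,h), (x3,i), (x3,j)}
  {x1, x2, x3} × {h, i, j} = {(x1,h), (x1,i), (x1,j), (x2,h), (x2,i), (x2,j), (x3,h), (x3,i), (x3,j)}
These 16 distinct sets form the basis B.
Close under arbitrary unions to get τ_{X×Y}; counting gives |τ_{X×Y}| = 40.


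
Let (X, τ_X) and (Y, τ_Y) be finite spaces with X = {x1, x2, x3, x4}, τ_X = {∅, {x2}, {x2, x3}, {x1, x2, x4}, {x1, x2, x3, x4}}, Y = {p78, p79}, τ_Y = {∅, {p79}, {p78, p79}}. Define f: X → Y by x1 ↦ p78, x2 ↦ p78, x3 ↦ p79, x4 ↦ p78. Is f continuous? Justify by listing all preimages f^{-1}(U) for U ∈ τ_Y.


f is NOT continuous.

Compute f^{-1}(U) for each U ∈ τ_Y:
  U = ∅: f^{-1}(U) = ∅ ∈ τ_X ✓.
  U = {p79}: f^{-1}(U) = {x3} ∉ τ_X ✗.
  U = {p78, p79}: f^{-1}(U) = {x1, x2, x3, x4} ∈ τ_X ✓.
Found U = {p79} with f^{-1}(U) = {x3} not in τ_X. Therefore f is NOT continuous.


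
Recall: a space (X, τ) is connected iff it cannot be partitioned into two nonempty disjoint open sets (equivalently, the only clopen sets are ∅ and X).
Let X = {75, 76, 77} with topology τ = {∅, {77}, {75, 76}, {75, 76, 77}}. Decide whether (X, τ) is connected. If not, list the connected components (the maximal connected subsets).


(X, τ) is disconnected; components = [{77}, {75, 76}].

Find clopen sets (U ∈ τ with X ∖ U ∈ τ):
  U = ∅, X ∖ U = {75, 76, 77} — both open, so U is clopen.
  U = {77}, X ∖ U = {75, 76} — both open, so U is clopen.
  U = {75, 76}, X ∖ U = {77} — both open, so U is clopen.
  U = {75, 76, 77}, X ∖ U = ∅ — both open, so U is clopen.
Nontrivial clopen(s) exist: e.g. {75, 76}. So (X, τ) is disconnected.
Compute connected components by grouping points that agree on all clopens:
  component: {77}
  component: {75, 76}


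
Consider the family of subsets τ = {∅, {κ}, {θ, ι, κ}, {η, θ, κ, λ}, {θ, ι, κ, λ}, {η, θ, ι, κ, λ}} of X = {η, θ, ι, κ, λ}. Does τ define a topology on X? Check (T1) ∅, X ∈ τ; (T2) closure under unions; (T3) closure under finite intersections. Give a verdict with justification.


τ is NOT a topology on X.

Axiom (T1): ∅ ∈ τ? Yes; X ∈ τ? Yes.
Axiom (T2/T3): check pairwise unions and intersections of members of τ.
Counterexample for (T3): {θ, ι, κ} ∩ {η, θ, κ, λ} = {θ, κ} ∉ τ. Therefore τ is NOT a topology.


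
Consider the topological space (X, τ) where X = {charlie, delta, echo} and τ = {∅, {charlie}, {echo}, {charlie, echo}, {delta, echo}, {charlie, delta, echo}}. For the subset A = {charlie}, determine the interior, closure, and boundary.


int(A) = {charlie}, cl(A) = {charlie}, ∂A = ∅.

Closed sets in (X, τ) are complements of opens:
  closed(X, τ) = {∅, {charlie}, {delta}, {charlie, delta}, {delta, echo}, {charlie, delta, echo}}.
int(A) = ⋃ {U ∈ τ : U ⊆ A}. Opens contained in A: ∅, {charlie}.
Taking the union of these: int(A) = {charlie}.
cl(A) = ⋂ {C closed : A ⊆ C}. Closed sets containing A: {charlie}, {charlie, delta}, {charlie, delta, echo}.
Intersecting these: cl(A) = {charlie}.
∂A = cl(A) ∖ int(A) = {charlie} ∖ {charlie} = ∅.


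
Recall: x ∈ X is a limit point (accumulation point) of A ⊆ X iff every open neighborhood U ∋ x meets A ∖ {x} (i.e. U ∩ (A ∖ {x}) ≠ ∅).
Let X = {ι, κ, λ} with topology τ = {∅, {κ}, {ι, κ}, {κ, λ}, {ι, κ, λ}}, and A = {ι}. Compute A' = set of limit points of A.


A' = ∅

For each x ∈ X, list the open sets U ∈ τ with x ∈ U, then check whether U ∩ (A ∖ {x}) ≠ ∅ for every such U.
  x = ι: open {ι, κ} ∋ x has {ι, κ} ∩ (A ∖ {ι}) = ∅, so x is NOT a limit point.
  x = κ: open {κ} ∋ x has {κ} ∩ (A ∖ {κ}) = ∅, so x is NOT a limit point.
  x = λ: open {κ, λ} ∋ x has {κ, λ} ∩ (A ∖ {λ}) = ∅, so x is NOT a limit point.
Collecting: A' = ∅.


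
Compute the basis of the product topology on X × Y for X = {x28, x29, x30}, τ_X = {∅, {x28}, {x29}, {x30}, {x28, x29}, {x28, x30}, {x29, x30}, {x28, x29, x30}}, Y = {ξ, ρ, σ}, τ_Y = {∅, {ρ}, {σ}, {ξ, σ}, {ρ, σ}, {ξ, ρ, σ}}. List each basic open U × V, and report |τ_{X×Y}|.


Basis B = {∅ × ∅, {x28} × {ρ}, {x28} × {σ}, {x29} × {ρ}, {x29} × {σ}, {x30} × {ρ}, {x30} × {σ}, {x28} × {ξ, σ}, {x28} × {ρ, σ}, {x28, x29} × {ρ}, {x28, x30} × {ρ}, {x28, x29} × {σ}, {x28, x30} × {σ}, {x29} × {ξ, σ}, {x29} × {ρ, σ}, {x29, x30} × {ρ}, {x29, x30} × {σ}, {x30} × {ξ, σ}, {x30} × {ρ, σ}, {x28} × {ξ, ρ, σ}, {x28, x29, x30} × {ρ}, {x28, x29, x30} × {σ}, {x29} × {ξ, ρ, σ}, {x30} × {ξ, ρ, σ}, {x28, x29} × {ξ, σ}, {x28, x30} × {ξ, σ}, {x28, x29} × {ρ, σ}, {x28, x30} × {ρ, σ}, {x29, x30} × {ξ, σ}, {x29, x30} × {ρ, σ}, {x28, x29} × {ξ, ρ, σ}, {x28, x30} × {ξ, ρ, σ}, {x28, x29, x30} × {ξ, σ}, {x28, x29, x30} × {ρ, σ}, {x29, x30} × {ξ, ρ, σ}, {x28, x29, x30} × {ξ, ρ, σ}}; |τ_{X×Y}| = 216.

Enumerate products U × V with U ∈ τ_X, V ∈ τ_Y (deduplicated):
  ∅ × ∅ = {} (∅)
  {x28} × {ρ} = {(x28,ρ)}
  {x28} × {σ} = {(x28,σ)}
  {x29} × {ρ} = {(x29,ρ)}
  {x29} × {σ} = {(x29,σ)}
  {x30} × {ρ} = {(x30,ρ)}
  {x30} × {σ} = {(x30,σ)}
  {x28} × {ξ, σ} = {(x28,ξ), (x28,σ)}
  {x28} × {ρ, σ} = {(x28,ρ), (x28,σ)}
  {x28, x29} × {ρ} = {(x28,ρ), (x29,ρ)}
  {x28, x30} × {ρ} = {(x28,ρ), (x30,ρ)}
  {x28, x29} × {σ} = {(x28,σ), (x29,σ)}
  {x28, x30} × {σ} = {(x28,σ), (x30,σ)}
  {x29} × {ξ, σ} = {(x29,ξ), (x29,σ)}
  {x29} × {ρ, σ} = {(x29,ρ), (x29,σ)}
  {x29, x30} × {ρ} = {(x29,ρ), (x30,ρ)}
  {x29, x30} × {σ} = {(x29,σ), (x30,σ)}
  {x30} × {ξ, σ} = {(x30,ξ), (x30,σ)}
  {x30} × {ρ, σ} = {(x30,ρ), (x30,σ)}
  {x28} × {ξ, ρ, σ} = {(x28,ξ), (x28,ρ), (x28,σ)}
  {x28, x29, x30} × {ρ} = {(x28,ρ), (x29,ρ), (x30,ρ)}
  {x28, x29, x30} × {σ} = {(x28,σ), (x29,σ), (x30,σ)}
  {x29} × {ξ, ρ, σ} = {(x29,ξ), (x29,ρ), (x29,σ)}
  {x30} × {ξ, ρ, σ} = {(x30,ξ), (x30,ρ), (x30,σ)}
  {x28, x29} × {ξ, σ} = {(x28,ξ), (x28,σ), (x29,ξ), (x29,σ)}
  {x28, x30} × {ξ, σ} = {(x28,ξ), (x28,σ), (x30,ξ), (x30,σ)}
  {x28, x29} × {ρ, σ} = {(x28,ρ), (x28,σ), (x29,ρ), (x29,σ)}
  {x28, x30} × {ρ, σ} = {(x28,ρ), (x28,σ), (x30,ρ), (x30,σ)}
  {x29, x30} × {ξ, σ} = {(x29,ξ), (x29,σ), (x30,ξ), (x30,σ)}
  {x29, x30} × {ρ, σ} = {(x29,ρ), (x29,σ), (x30,ρ), (x30,σ)}
  {x28, x29} × {ξ, ρ, σ} = {(x28,ξ), (x28,ρ), (x28,σ), (x29,ξ), (x29,ρ), (x29,σ)}
  {x28, x30} × {ξ, ρ, σ} = {(x28,ξ), (x28,ρ), (x28,σ), (x30,ξ), (x30,ρ), (x30,σ)}
  {x28, x29, x30} × {ξ, σ} = {(x28,ξ), (x28,σ), (x29,ξ), (x29,σ), (x30,ξ), (x30,σ)}
  {x28, x29, x30} × {ρ, σ} = {(x28,ρ), (x28,σ), (x29,ρ), (x29,σ), (x30,ρ), (x30,σ)}
  {x29, x30} × {ξ, ρ, σ} = {(x29,ξ), (x29,ρ), (x29,σ), (x30,ξ), (x30,ρ), (x30,σ)}
  {x28, x29, x30} × {ξ, ρ, σ} = {(x28,ξ), (x28,ρ), (x28,σ), (x29,ξ), (x29,ρ), (x29,σ), (x30,ξ), (x30,ρ), (x30,σ)}
These 36 distinct sets form the basis B.
Close under arbitrary unions to get τ_{X×Y}; counting gives |τ_{X×Y}| = 216.


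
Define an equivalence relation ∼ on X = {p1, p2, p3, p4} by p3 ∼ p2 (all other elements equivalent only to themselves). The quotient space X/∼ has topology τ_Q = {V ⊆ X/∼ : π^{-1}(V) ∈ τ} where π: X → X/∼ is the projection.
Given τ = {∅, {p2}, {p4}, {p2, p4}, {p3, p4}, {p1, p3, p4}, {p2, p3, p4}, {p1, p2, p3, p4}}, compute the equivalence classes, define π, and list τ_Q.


X/∼ = {[p1], [p2=p3], [p4]}; |τ_Q| = 4.

Equivalence classes: [p1], [p2=p3], [p4].
Quotient map π: X → X/∼ sends p1 ↦ [p1], p2 ↦ [p2=p3], p3 ↦ [p2=p3], p4 ↦ [p4].
For each subset V ⊆ X/∼, compute π^{-1}(V) ⊆ X and check whether π^{-1}(V) ∈ τ. V is open in τ_Q iff π^{-1}(V) ∈ τ.
  V = {}: π^{-1}(V) = ∅ ∈ τ ✓.
  V = {[p1]}: π^{-1}(V) = {p1} ∉ τ ✗.
  V = {[p2=p3]}: π^{-1}(V) = {p2, p3} ∉ τ ✗.
  V = {[p1], [p2=p3]}: π^{-1}(V) = {p1, p2, p3} ∉ τ ✗.
  V = {[p4]}: π^{-1}(V) = {p4} ∈ τ ✓.
  V = {[p1], [p4]}: π^{-1}(V) = {p1, p4} ∉ τ ✗.
  V = {[p2=p3], [p4]}: π^{-1}(V) = {p2, p3, p4} ∈ τ ✓.
  V = {[p1], [p2=p3], [p4]}: π^{-1}(V) = {p1, p2, p3, p4} ∈ τ ✓.
Open sets in the quotient: τ_Q = {{}, {[p4]}, {[p2=p3], [p4]}, {[p1], [p2=p3], [p4]}} (4 elements).


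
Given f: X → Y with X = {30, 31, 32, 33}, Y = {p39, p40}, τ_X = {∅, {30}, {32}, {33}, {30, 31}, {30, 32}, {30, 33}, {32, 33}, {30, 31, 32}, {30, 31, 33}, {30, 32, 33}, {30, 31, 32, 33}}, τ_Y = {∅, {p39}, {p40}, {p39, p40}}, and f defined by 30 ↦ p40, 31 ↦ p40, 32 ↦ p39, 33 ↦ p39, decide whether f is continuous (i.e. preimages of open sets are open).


f IS continuous.

Compute f^{-1}(U) for each U ∈ τ_Y:
  U = ∅: f^{-1}(U) = ∅ ∈ τ_X ✓.
  U = {p39}: f^{-1}(U) = {32, 33} ∈ τ_X ✓.
  U = {p40}: f^{-1}(U) = {30, 31} ∈ τ_X ✓.
  U = {p39, p40}: f^{-1}(U) = {30, 31, 32, 33} ∈ τ_X ✓.
Every preimage lies in τ_X, so f IS continuous.


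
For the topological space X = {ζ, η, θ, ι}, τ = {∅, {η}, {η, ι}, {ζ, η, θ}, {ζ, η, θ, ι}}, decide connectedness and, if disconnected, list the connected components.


(X, τ) is connected.

Find clopen sets (U ∈ τ with X ∖ U ∈ τ):
  U = ∅, X ∖ U = {ζ, η, θ, ι} — both open, so U is clopen.
  U = {ζ, η, θ, ι}, X ∖ U = ∅ — both open, so U is clopen.
Only trivial clopens (∅ and X) exist, so (X, τ) is connected.
Compute connected components by grouping points that agree on all clopens:
  component: {ζ, η, θ, ι}


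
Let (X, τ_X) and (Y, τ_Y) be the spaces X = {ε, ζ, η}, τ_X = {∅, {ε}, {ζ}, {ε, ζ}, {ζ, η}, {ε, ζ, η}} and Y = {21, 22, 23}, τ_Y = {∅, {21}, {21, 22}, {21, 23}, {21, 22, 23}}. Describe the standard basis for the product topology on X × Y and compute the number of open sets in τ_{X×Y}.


Basis B = {∅ × ∅, {ε} × {21}, {ζ} × {21}, {ε} × {21, 22}, {ε} × {21, 23}, {ε, ζ} × {21}, {ζ} × {21, 22}, {ζ} × {21, 23}, {ζ, η} × {21}, {ε} × {21, 22, 23}, {ε, ζ, η} × {21}, {ζ} × {21, 22, 23}, {ε, ζ} × {21, 22}, {ε, ζ} × {21, 23}, {ζ, η} × {21, 22}, {ζ, η} × {21, 23}, {ε, ζ} × {21, 22, 23}, {ε, ζ, η} × {21, 22}, {ε, ζ, η} × {21, 23}, {ζ, η} × {21, 22, 23}, {ε, ζ, η} × {21, 22, 23}}; |τ_{X×Y}| = 70.

Enumerate products U × V with U ∈ τ_X, V ∈ τ_Y (deduplicated):
  ∅ × ∅ = {} (∅)
  {ε} × {21} = {(ε,21)}
  {ζ} × {21} = {(ζ,21)}
  {ε} × {21, 22} = {(ε,21), (ε,22)}
  {ε} × {21, 23} = {(ε,21), (ε,23)}
  {ε, ζ} × {21} = {(ε,21), (ζ,21)}
  {ζ} × {21, 22} = {(ζ,21), (ζ,22)}
  {ζ} × {21, 23} = {(ζ,21), (ζ,23)}
  {ζ, η} × {21} = {(ζ,21), (η,21)}
  {ε} × {21, 22, 23} = {(ε,21), (ε,22), (ε,23)}
  {ε, ζ, η} × {21} = {(ε,21), (ζ,21), (η,21)}
  {ζ} × {21, 22, 23} = {(ζ,21), (ζ,22), (ζ,23)}
  {ε, ζ} × {21, 22} = {(ε,21), (ε,22), (ζ,21), (ζ,22)}
  {ε, ζ} × {21, 23} = {(ε,21), (ε,23), (ζ,21), (ζ,23)}
  {ζ, η} × {21, 22} = {(ζ,21), (ζ,22), (η,21), (η,22)}
  {ζ, η} × {21, 23} = {(ζ,21), (ζ,23), (η,21), (η,23)}
  {ε, ζ} × {21, 22, 23} = {(ε,21), (ε,22), (ε,23), (ζ,21), (ζ,22), (ζ,23)}
  {ε, ζ, η} × {21, 22} = {(ε,21), (ε,22), (ζ,21), (ζ,22), (η,21), (η,22)}
  {ε, ζ, η} × {21, 23} = {(ε,21), (ε,23), (ζ,21), (ζ,23), (η,21), (η,23)}
  {ζ, η} × {21, 22, 23} = {(ζ,21), (ζ,22), (ζ,23), (η,21), (η,22), (η,23)}
  {ε, ζ, η} × {21, 22, 23} = {(ε,21), (ε,22), (ε,23), (ζ,21), (ζ,22), (ζ,23), (η,21), (η,22), (η,23)}
These 21 distinct sets form the basis B.
Close under arbitrary unions to get τ_{X×Y}; counting gives |τ_{X×Y}| = 70.


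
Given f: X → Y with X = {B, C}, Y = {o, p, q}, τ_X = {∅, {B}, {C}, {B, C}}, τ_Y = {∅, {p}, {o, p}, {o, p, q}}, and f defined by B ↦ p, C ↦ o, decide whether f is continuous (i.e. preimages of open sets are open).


f IS continuous.

Compute f^{-1}(U) for each U ∈ τ_Y:
  U = ∅: f^{-1}(U) = ∅ ∈ τ_X ✓.
  U = {p}: f^{-1}(U) = {B} ∈ τ_X ✓.
  U = {o, p}: f^{-1}(U) = {B, C} ∈ τ_X ✓.
  U = {o, p, q}: f^{-1}(U) = {B, C} ∈ τ_X ✓.
Every preimage lies in τ_X, so f IS continuous.


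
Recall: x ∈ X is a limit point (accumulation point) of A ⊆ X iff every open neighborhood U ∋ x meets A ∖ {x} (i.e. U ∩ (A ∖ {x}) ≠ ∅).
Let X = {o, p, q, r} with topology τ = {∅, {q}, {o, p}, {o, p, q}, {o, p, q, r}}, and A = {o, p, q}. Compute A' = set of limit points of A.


A' = {o, p, r}

For each x ∈ X, list the open sets U ∈ τ with x ∈ U, then check whether U ∩ (A ∖ {x}) ≠ ∅ for every such U.
  x = o: opens ∋ x are {o, p}, {o, p, q}, {o, p, q, r}; each meets A ∖ {o}, so x IS a limit point.
  x = p: opens ∋ x are {o, p}, {o, p, q}, {o, p, q, r}; each meets A ∖ {p}, so x IS a limit point.
  x = q: open {q} ∋ x has {q} ∩ (A ∖ {q}) = ∅, so x is NOT a limit point.
  x = r: opens ∋ x are {o, p, q, r}; each meets A ∖ {r}, so x IS a limit point.
Collecting: A' = {o, p, r}.


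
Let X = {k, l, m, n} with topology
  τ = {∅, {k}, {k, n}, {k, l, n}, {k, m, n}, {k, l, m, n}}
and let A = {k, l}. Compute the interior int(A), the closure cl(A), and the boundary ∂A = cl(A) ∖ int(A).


int(A) = {k}, cl(A) = {k, l, m, n}, ∂A = {l, m, n}.

Closed sets in (X, τ) are complements of opens:
  closed(X, τ) = {∅, {l}, {m}, {l, m}, {l, m, n}, {k, l, m, n}}.
int(A) = ⋃ {U ∈ τ : U ⊆ A}. Opens contained in A: ∅, {k}.
Taking the union of these: int(A) = {k}.
cl(A) = ⋂ {C closed : A ⊆ C}. Closed sets containing A: {k, l, m, n}.
Intersecting these: cl(A) = {k, l, m, n}.
∂A = cl(A) ∖ int(A) = {k, l, m, n} ∖ {k} = {l, m, n}.


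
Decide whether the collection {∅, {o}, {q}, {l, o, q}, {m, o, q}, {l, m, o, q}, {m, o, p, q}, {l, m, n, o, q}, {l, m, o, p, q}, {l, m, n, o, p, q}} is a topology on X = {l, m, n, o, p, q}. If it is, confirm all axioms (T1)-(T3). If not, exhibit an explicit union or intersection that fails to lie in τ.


τ is NOT a topology on X.

Axiom (T1): ∅ ∈ τ? Yes; X ∈ τ? Yes.
Axiom (T2/T3): check pairwise unions and intersections of members of τ.
Counterexample for (T2): {o} ∪ {q} = {o, q} ∉ τ. Therefore τ is NOT a topology.


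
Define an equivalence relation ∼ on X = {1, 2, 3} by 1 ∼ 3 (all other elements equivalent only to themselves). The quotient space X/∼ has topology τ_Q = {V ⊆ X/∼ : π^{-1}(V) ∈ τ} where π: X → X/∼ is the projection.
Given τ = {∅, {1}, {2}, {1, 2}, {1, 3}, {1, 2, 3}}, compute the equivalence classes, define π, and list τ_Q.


X/∼ = {[1=3], [2]}; |τ_Q| = 4.

Equivalence classes: [1=3], [2].
Quotient map π: X → X/∼ sends 1 ↦ [1=3], 2 ↦ [2], 3 ↦ [1=3].
For each subset V ⊆ X/∼, compute π^{-1}(V) ⊆ X and check whether π^{-1}(V) ∈ τ. V is open in τ_Q iff π^{-1}(V) ∈ τ.
  V = {}: π^{-1}(V) = ∅ ∈ τ ✓.
  V = {[1=3]}: π^{-1}(V) = {1, 3} ∈ τ ✓.
  V = {[2]}: π^{-1}(V) = {2} ∈ τ ✓.
  V = {[1=3], [2]}: π^{-1}(V) = {1, 2, 3} ∈ τ ✓.
Open sets in the quotient: τ_Q = {{}, {[1=3]}, {[2]}, {[1=3], [2]}} (4 elements).


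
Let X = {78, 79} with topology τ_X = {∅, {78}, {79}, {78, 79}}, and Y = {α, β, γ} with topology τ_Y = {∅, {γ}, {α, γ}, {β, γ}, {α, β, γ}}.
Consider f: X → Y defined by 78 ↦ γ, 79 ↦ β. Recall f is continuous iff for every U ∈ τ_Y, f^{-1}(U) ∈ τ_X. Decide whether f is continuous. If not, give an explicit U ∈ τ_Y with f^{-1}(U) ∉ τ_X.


f IS continuous.

Compute f^{-1}(U) for each U ∈ τ_Y:
  U = ∅: f^{-1}(U) = ∅ ∈ τ_X ✓.
  U = {γ}: f^{-1}(U) = {78} ∈ τ_X ✓.
  U = {α, γ}: f^{-1}(U) = {78} ∈ τ_X ✓.
  U = {β, γ}: f^{-1}(U) = {78, 79} ∈ τ_X ✓.
  U = {α, β, γ}: f^{-1}(U) = {78, 79} ∈ τ_X ✓.
Every preimage lies in τ_X, so f IS continuous.


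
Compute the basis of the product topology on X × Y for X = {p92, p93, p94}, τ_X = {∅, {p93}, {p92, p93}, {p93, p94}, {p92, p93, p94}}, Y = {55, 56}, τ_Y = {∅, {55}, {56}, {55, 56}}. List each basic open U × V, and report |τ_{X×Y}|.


Basis B = {∅ × ∅, {p93} × {55}, {p93} × {56}, {p92, p93} × {55}, {p92, p93} × {56}, {p93} × {55, 56}, {p93, p94} × {55}, {p93, p94} × {56}, {p92, p93, p94} × {55}, {p92, p93, p94} × {56}, {p92, p93} × {55, 56}, {p93, p94} × {55, 56}, {p92, p93, p94} × {55, 56}}; |τ_{X×Y}| = 25.

Enumerate products U × V with U ∈ τ_X, V ∈ τ_Y (deduplicated):
  ∅ × ∅ = {} (∅)
  {p93} × {55} = {(p93,55)}
  {p93} × {56} = {(p93,56)}
  {p92, p93} × {55} = {(p92,55), (p93,55)}
  {p92, p93} × {56} = {(p92,56), (p93,56)}
  {p93} × {55, 56} = {(p93,55), (p93,56)}
  {p93, p94} × {55} = {(p93,55), (p94,55)}
  {p93, p94} × {56} = {(p93,56), (p94,56)}
  {p92, p93, p94} × {55} = {(p92,55), (p93,55), (p94,55)}
  {p92, p93, p94} × {56} = {(p92,56), (p93,56), (p94,56)}
  {p92, p93} × {55, 56} = {(p92,55), (p92,56), (p93,55), (p93,56)}
  {p93, p94} × {55, 56} = {(p93,55), (p93,56), (p94,55), (p94,56)}
  {p92, p93, p94} × {55, 56} = {(p92,55), (p92,56), (p93,55), (p93,56), (p94,55), (p94,56)}
These 13 distinct sets form the basis B.
Close under arbitrary unions to get τ_{X×Y}; counting gives |τ_{X×Y}| = 25.


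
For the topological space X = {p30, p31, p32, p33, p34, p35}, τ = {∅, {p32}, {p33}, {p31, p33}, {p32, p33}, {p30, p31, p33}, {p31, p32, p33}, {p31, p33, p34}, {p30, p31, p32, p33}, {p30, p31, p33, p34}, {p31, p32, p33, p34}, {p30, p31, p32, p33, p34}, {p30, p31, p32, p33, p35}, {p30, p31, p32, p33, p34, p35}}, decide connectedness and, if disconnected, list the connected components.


(X, τ) is connected.

Find clopen sets (U ∈ τ with X ∖ U ∈ τ):
  U = ∅, X ∖ U = {p30, p31, p32, p33, p34, p35} — both open, so U is clopen.
  U = {p30, p31, p32, p33, p34, p35}, X ∖ U = ∅ — both open, so U is clopen.
Only trivial clopens (∅ and X) exist, so (X, τ) is connected.
Compute connected components by grouping points that agree on all clopens:
  component: {p30, p31, p32, p33, p34, p35}


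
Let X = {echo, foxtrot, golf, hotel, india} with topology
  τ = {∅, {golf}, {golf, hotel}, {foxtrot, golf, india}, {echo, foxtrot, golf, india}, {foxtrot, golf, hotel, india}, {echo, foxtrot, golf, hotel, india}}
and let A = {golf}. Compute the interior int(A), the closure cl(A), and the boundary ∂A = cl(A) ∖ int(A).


int(A) = {golf}, cl(A) = {echo, foxtrot, golf, hotel, india}, ∂A = {echo, foxtrot, hotel, india}.

Closed sets in (X, τ) are complements of opens:
  closed(X, τ) = {∅, {echo}, {hotel}, {echo, hotel}, {echo, foxtrot, india}, {echo, foxtrot, hotel, india}, {echo, foxtrot, golf, hotel, india}}.
int(A) = ⋃ {U ∈ τ : U ⊆ A}. Opens contained in A: ∅, {golf}.
Taking the union of these: int(A) = {golf}.
cl(A) = ⋂ {C closed : A ⊆ C}. Closed sets containing A: {echo, foxtrot, golf, hotel, india}.
Intersecting these: cl(A) = {echo, foxtrot, golf, hotel, india}.
∂A = cl(A) ∖ int(A) = {echo, foxtrot, golf, hotel, india} ∖ {golf} = {echo, foxtrot, hotel, india}.


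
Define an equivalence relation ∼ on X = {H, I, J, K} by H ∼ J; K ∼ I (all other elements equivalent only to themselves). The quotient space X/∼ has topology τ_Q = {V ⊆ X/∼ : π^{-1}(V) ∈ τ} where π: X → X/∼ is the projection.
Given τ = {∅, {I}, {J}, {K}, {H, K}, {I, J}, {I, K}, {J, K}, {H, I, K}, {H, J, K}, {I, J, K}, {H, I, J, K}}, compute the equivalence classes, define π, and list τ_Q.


X/∼ = {[H=J], [I=K]}; |τ_Q| = 3.

Equivalence classes: [H=J], [I=K].
Quotient map π: X → X/∼ sends H ↦ [H=J], I ↦ [I=K], J ↦ [H=J], K ↦ [I=K].
For each subset V ⊆ X/∼, compute π^{-1}(V) ⊆ X and check whether π^{-1}(V) ∈ τ. V is open in τ_Q iff π^{-1}(V) ∈ τ.
  V = {}: π^{-1}(V) = ∅ ∈ τ ✓.
  V = {[H=J]}: π^{-1}(V) = {H, J} ∉ τ ✗.
  V = {[I=K]}: π^{-1}(V) = {I, K} ∈ τ ✓.
  V = {[H=J], [I=K]}: π^{-1}(V) = {H, I, J, K} ∈ τ ✓.
Open sets in the quotient: τ_Q = {{}, {[I=K]}, {[H=J], [I=K]}} (3 elements).


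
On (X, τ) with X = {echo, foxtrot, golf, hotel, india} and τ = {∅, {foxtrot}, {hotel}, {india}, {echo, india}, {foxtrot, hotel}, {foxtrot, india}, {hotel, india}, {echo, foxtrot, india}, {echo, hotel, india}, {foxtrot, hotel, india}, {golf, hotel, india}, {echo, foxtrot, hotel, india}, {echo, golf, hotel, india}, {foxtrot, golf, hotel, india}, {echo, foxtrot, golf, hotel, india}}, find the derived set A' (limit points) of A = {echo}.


A' = ∅

For each x ∈ X, list the open sets U ∈ τ with x ∈ U, then check whether U ∩ (A ∖ {x}) ≠ ∅ for every such U.
  x = echo: open {echo, india} ∋ x has {echo, india} ∩ (A ∖ {echo}) = ∅, so x is NOT a limit point.
  x = foxtrot: open {foxtrot} ∋ x has {foxtrot} ∩ (A ∖ {foxtrot}) = ∅, so x is NOT a limit point.
  x = golf: open {golf, hotel, india} ∋ x has {golf, hotel, india} ∩ (A ∖ {golf}) = ∅, so x is NOT a limit point.
  x = hotel: open {hotel} ∋ x has {hotel} ∩ (A ∖ {hotel}) = ∅, so x is NOT a limit point.
  x = india: open {india} ∋ x has {india} ∩ (A ∖ {india}) = ∅, so x is NOT a limit point.
Collecting: A' = ∅.


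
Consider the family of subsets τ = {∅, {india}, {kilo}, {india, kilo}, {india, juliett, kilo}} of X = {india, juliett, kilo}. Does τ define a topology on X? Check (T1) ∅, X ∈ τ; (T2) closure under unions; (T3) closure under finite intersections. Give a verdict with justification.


τ IS a topology on X.

Axiom (T1): ∅ ∈ τ? Yes; X ∈ τ? Yes.
Axiom (T2/T3): check pairwise unions and intersections of members of τ.
All pairwise intersections and unions checked — each lies in τ. Therefore τ satisfies (T1), (T2), (T3): it IS a topology on X.


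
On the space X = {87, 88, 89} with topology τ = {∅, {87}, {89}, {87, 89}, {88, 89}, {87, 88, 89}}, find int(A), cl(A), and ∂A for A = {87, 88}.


int(A) = {87}, cl(A) = {87, 88}, ∂A = {88}.

Closed sets in (X, τ) are complements of opens:
  closed(X, τ) = {∅, {87}, {88}, {87, 88}, {88, 89}, {87, 88, 89}}.
int(A) = ⋃ {U ∈ τ : U ⊆ A}. Opens contained in A: ∅, {87}.
Taking the union of these: int(A) = {87}.
cl(A) = ⋂ {C closed : A ⊆ C}. Closed sets containing A: {87, 88}, {87, 88, 89}.
Intersecting these: cl(A) = {87, 88}.
∂A = cl(A) ∖ int(A) = {87, 88} ∖ {87} = {88}.


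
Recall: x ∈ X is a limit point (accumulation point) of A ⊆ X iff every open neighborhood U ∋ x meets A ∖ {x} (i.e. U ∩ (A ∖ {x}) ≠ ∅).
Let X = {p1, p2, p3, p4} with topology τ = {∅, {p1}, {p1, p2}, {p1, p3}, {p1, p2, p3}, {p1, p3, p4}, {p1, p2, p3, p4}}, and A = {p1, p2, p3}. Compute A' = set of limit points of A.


A' = {p2, p3, p4}

For each x ∈ X, list the open sets U ∈ τ with x ∈ U, then check whether U ∩ (A ∖ {x}) ≠ ∅ for every such U.
  x = p1: open {p1} ∋ x has {p1} ∩ (A ∖ {p1}) = ∅, so x is NOT a limit point.
  x = p2: opens ∋ x are {p1, p2}, {p1, p2, p3}, {p1, p2, p3, p4}; each meets A ∖ {p2}, so x IS a limit point.
  x = p3: opens ∋ x are {p1, p3}, {p1, p2, p3}, {p1, p3, p4}, {p1, p2, p3, p4}; each meets A ∖ {p3}, so x IS a limit point.
  x = p4: opens ∋ x are {p1, p3, p4}, {p1, p2, p3, p4}; each meets A ∖ {p4}, so x IS a limit point.
Collecting: A' = {p2, p3, p4}.


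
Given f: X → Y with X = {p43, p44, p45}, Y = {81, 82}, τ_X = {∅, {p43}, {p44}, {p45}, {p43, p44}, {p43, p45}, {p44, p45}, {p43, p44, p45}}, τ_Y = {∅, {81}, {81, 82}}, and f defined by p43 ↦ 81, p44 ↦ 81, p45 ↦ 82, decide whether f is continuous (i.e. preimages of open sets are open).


f IS continuous.

Compute f^{-1}(U) for each U ∈ τ_Y:
  U = ∅: f^{-1}(U) = ∅ ∈ τ_X ✓.
  U = {81}: f^{-1}(U) = {p43, p44} ∈ τ_X ✓.
  U = {81, 82}: f^{-1}(U) = {p43, p44, p45} ∈ τ_X ✓.
Every preimage lies in τ_X, so f IS continuous.


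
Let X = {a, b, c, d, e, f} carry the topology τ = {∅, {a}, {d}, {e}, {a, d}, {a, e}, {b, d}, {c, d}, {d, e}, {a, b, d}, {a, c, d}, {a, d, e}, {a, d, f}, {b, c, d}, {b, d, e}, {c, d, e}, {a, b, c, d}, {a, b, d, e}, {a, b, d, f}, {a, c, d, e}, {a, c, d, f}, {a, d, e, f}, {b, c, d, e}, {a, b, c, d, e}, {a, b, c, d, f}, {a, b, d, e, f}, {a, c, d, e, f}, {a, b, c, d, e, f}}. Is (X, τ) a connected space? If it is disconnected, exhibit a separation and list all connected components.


(X, τ) is disconnected; components = [{e}, {a, b, c, d, f}].

Find clopen sets (U ∈ τ with X ∖ U ∈ τ):
  U = ∅, X ∖ U = {a, b, c, d, e, f} — both open, so U is clopen.
  U = {e}, X ∖ U = {a, b, c, d, f} — both open, so U is clopen.
  U = {a, b, c, d, f}, X ∖ U = {e} — both open, so U is clopen.
  U = {a, b, c, d, e, f}, X ∖ U = ∅ — both open, so U is clopen.
Nontrivial clopen(s) exist: e.g. {e}. So (X, τ) is disconnected.
Compute connected components by grouping points that agree on all clopens:
  component: {e}
  component: {a, b, c, d, f}


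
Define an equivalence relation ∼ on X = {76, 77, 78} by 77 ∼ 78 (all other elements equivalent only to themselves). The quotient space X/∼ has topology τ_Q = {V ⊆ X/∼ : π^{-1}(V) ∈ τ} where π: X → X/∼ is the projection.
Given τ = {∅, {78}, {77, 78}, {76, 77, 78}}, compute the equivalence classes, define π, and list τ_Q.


X/∼ = {[76], [77=78]}; |τ_Q| = 3.

Equivalence classes: [76], [77=78].
Quotient map π: X → X/∼ sends 76 ↦ [76], 77 ↦ [77=78], 78 ↦ [77=78].
For each subset V ⊆ X/∼, compute π^{-1}(V) ⊆ X and check whether π^{-1}(V) ∈ τ. V is open in τ_Q iff π^{-1}(V) ∈ τ.
  V = {}: π^{-1}(V) = ∅ ∈ τ ✓.
  V = {[76]}: π^{-1}(V) = {76} ∉ τ ✗.
  V = {[77=78]}: π^{-1}(V) = {77, 78} ∈ τ ✓.
  V = {[76], [77=78]}: π^{-1}(V) = {76, 77, 78} ∈ τ ✓.
Open sets in the quotient: τ_Q = {{}, {[77=78]}, {[76], [77=78]}} (3 elements).


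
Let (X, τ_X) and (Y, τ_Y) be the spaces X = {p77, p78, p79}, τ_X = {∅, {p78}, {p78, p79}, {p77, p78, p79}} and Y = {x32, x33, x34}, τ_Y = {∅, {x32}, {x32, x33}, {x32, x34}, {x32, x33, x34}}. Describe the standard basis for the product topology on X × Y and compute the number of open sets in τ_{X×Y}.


Basis B = {∅ × ∅, {p78} × {x32}, {p78} × {x32, x33}, {p78} × {x32, x34}, {p78, p79} × {x32}, {p77, p78, p79} × {x32}, {p78} × {x32, x33, x34}, {p78, p79} × {x32, x33}, {p78, p79} × {x32, x34}, {p77, p78, p79} × {x32, x33}, {p77, p78, p79} × {x32, x34}, {p78, p79} × {x32, x33, x34}, {p77, p78, p79} × {x32, x33, x34}}; |τ_{X×Y}| = 30.

Enumerate products U × V with U ∈ τ_X, V ∈ τ_Y (deduplicated):
  ∅ × ∅ = {} (∅)
  {p78} × {x32} = {(p78,x32)}
  {p78} × {x32, x33} = {(p78,x32), (p78,x33)}
  {p78} × {x32, x34} = {(p78,x32), (p78,x34)}
  {p78, p79} × {x32} = {(p78,x32), (p79,x32)}
  {p77, p78, p79} × {x32} = {(p77,x32), (p78,x32), (p79,x32)}
  {p78} × {x32, x33, x34} = {(p78,x32), (p78,x33), (p78,x34)}
  {p78, p79} × {x32, x33} = {(p78,x32), (p78,x33), (p79,x32), (p79,x33)}
  {p78, p79} × {x32, x34} = {(p78,x32), (p78,x34), (p79,x32), (p79,x34)}
  {p77, p78, p79} × {x32, x33} = {(p77,x32), (p77,x33), (p78,x32), (p78,x33), (p79,x32), (p79,x33)}
  {p77, p78, p79} × {x32, x34} = {(p77,x32), (p77,x34), (p78,x32), (p78,x34), (p79,x32), (p79,x34)}
  {p78, p79} × {x32, x33, x34} = {(p78,x32), (p78,x33), (p78,x34), (p79,x32), (p79,x33), (p79,x34)}
  {p77, p78, p79} × {x32, x33, x34} = {(p77,x32), (p77,x33), (p77,x34), (p78,x32), (p78,x33), (p78,x34), (p79,x32), (p79,x33), (p79,x34)}
These 13 distinct sets form the basis B.
Close under arbitrary unions to get τ_{X×Y}; counting gives |τ_{X×Y}| = 30.


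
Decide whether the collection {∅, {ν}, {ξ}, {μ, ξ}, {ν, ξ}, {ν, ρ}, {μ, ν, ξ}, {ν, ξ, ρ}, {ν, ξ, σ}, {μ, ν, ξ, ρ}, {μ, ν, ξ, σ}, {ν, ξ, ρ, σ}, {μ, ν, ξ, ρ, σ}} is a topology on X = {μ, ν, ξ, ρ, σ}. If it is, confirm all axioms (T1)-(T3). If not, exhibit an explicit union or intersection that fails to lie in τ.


τ IS a topology on X.

Axiom (T1): ∅ ∈ τ? Yes; X ∈ τ? Yes.
Axiom (T2/T3): check pairwise unions and intersections of members of τ.
All pairwise intersections and unions checked — each lies in τ. Therefore τ satisfies (T1), (T2), (T3): it IS a topology on X.


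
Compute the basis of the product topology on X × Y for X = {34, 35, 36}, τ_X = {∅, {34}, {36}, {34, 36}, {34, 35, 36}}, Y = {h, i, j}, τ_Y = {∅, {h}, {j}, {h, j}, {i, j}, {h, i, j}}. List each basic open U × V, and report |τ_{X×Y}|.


Basis B = {∅ × ∅, {34} × {h}, {34} × {j}, {36} × {h}, {36} × {j}, {34} × {h, j}, {34, 36} × {h}, {34} × {i, j}, {34, 36} × {j}, {36} × {h, j}, {36} × {i, j}, {34} × {h, i, j}, {34, 35, 36} × {h}, {34, 35, 36} × {j}, {36} × {h, i, j}, {34, 36} × {h, j}, {34, 36} × {i, j}, {34, 36} × {h, i, j}, {34, 35, 36} × {h, j}, {34, 35, 36} × {i, j}, {34, 35, 36} × {h, i, j}}; |τ_{X×Y}| = 70.

Enumerate products U × V with U ∈ τ_X, V ∈ τ_Y (deduplicated):
  ∅ × ∅ = {} (∅)
  {34} × {h} = {(34,h)}
  {34} × {j} = {(34,j)}
  {36} × {h} = {(36,h)}
  {36} × {j} = {(36,j)}
  {34} × {h, j} = {(34,h), (34,j)}
  {34, 36} × {h} = {(34,h), (36,h)}
  {34} × {i, j} = {(34,i), (34,j)}
  {34, 36} × {j} = {(34,j), (36,j)}
  {36} × {h, j} = {(36,h), (36,j)}
  {36} × {i, j} = {(36,i), (36,j)}
  {34} × {h, i, j} = {(34,h), (34,i), (34,j)}
  {34, 35, 36} × {h} = {(34,h), (35,h), (36,h)}
  {34, 35, 36} × {j} = {(34,j), (35,j), (36,j)}
  {36} × {h, i, j} = {(36,h), (36,i), (36,j)}
  {34, 36} × {h, j} = {(34,h), (34,j), (36,h), (36,j)}
  {34, 36} × {i, j} = {(34,i), (34,j), (36,i), (36,j)}
  {34, 36} × {h, i, j} = {(34,h), (34,i), (34,j), (36,h), (36,i), (36,j)}
  {34, 35, 36} × {h, j} = {(34,h), (34,j), (35,h), (35,j), (36,h), (36,j)}
  {34, 35, 36} × {i, j} = {(34,i), (34,j), (35,i), (35,j), (36,i), (36,j)}
  {34, 35, 36} × {h, i, j} = {(34,h), (34,i), (34,j), (35,h), (35,i), (35,j), (36,h), (36,i), (36,j)}
These 21 distinct sets form the basis B.
Close under arbitrary unions to get τ_{X×Y}; counting gives |τ_{X×Y}| = 70.


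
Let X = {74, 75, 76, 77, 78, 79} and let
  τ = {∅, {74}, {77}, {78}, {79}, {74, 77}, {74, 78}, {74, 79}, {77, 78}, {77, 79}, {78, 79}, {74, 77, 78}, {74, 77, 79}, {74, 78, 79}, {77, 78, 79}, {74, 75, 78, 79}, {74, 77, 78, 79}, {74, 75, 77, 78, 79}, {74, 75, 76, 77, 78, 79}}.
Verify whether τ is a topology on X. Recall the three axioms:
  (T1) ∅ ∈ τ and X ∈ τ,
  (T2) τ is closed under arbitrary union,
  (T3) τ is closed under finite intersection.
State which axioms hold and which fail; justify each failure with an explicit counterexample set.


τ IS a topology on X.

Axiom (T1): ∅ ∈ τ? Yes; X ∈ τ? Yes.
Axiom (T2/T3): check pairwise unions and intersections of members of τ.
All pairwise intersections and unions checked — each lies in τ. Therefore τ satisfies (T1), (T2), (T3): it IS a topology on X.


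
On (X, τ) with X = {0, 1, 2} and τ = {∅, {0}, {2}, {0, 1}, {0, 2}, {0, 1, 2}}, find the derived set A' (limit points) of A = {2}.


A' = ∅

For each x ∈ X, list the open sets U ∈ τ with x ∈ U, then check whether U ∩ (A ∖ {x}) ≠ ∅ for every such U.
  x = 0: open {0} ∋ x has {0} ∩ (A ∖ {0}) = ∅, so x is NOT a limit point.
  x = 1: open {0, 1} ∋ x has {0, 1} ∩ (A ∖ {1}) = ∅, so x is NOT a limit point.
  x = 2: open {2} ∋ x has {2} ∩ (A ∖ {2}) = ∅, so x is NOT a limit point.
Collecting: A' = ∅.


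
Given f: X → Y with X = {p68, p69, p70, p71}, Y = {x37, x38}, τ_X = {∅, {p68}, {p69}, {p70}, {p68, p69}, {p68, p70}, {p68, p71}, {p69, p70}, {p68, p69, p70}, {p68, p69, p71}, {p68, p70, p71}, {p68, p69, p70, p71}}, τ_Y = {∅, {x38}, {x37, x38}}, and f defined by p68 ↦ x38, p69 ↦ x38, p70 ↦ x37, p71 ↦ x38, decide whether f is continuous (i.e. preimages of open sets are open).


f IS continuous.

Compute f^{-1}(U) for each U ∈ τ_Y:
  U = ∅: f^{-1}(U) = ∅ ∈ τ_X ✓.
  U = {x38}: f^{-1}(U) = {p68, p69, p71} ∈ τ_X ✓.
  U = {x37, x38}: f^{-1}(U) = {p68, p69, p70, p71} ∈ τ_X ✓.
Every preimage lies in τ_X, so f IS continuous.


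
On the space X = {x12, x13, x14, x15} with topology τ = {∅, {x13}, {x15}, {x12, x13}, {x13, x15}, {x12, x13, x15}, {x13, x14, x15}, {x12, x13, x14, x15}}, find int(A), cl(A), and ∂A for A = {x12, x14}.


int(A) = ∅, cl(A) = {x12, x14}, ∂A = {x12, x14}.

Closed sets in (X, τ) are complements of opens:
  closed(X, τ) = {∅, {x12}, {x14}, {x12, x14}, {x14, x15}, {x12, x13, x14}, {x12, x14, x15}, {x12, x13, x14, x15}}.
int(A) = ⋃ {U ∈ τ : U ⊆ A}. Opens contained in A: ∅.
Taking the union of these: int(A) = ∅.
cl(A) = ⋂ {C closed : A ⊆ C}. Closed sets containing A: {x12, x14}, {x12, x13, x14}, {x12, x14, x15}, {x12, x13, x14, x15}.
Intersecting these: cl(A) = {x12, x14}.
∂A = cl(A) ∖ int(A) = {x12, x14} ∖ ∅ = {x12, x14}.


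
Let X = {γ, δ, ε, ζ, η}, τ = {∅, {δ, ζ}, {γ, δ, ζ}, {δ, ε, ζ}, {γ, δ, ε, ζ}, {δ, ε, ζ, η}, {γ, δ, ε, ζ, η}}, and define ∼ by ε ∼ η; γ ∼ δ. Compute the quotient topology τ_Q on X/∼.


X/∼ = {[γ=δ], [ε=η], [ζ]}; |τ_Q| = 3.

Equivalence classes: [γ=δ], [ε=η], [ζ].
Quotient map π: X → X/∼ sends γ ↦ [γ=δ], δ ↦ [γ=δ], ε ↦ [ε=η], ζ ↦ [ζ], η ↦ [ε=η].
For each subset V ⊆ X/∼, compute π^{-1}(V) ⊆ X and check whether π^{-1}(V) ∈ τ. V is open in τ_Q iff π^{-1}(V) ∈ τ.
  V = {}: π^{-1}(V) = ∅ ∈ τ ✓.
  V = {[γ=δ]}: π^{-1}(V) = {γ, δ} ∉ τ ✗.
  V = {[ε=η]}: π^{-1}(V) = {ε, η} ∉ τ ✗.
  V = {[γ=δ], [ε=η]}: π^{-1}(V) = {γ, δ, ε, η} ∉ τ ✗.
  V = {[ζ]}: π^{-1}(V) = {ζ} ∉ τ ✗.
  V = {[γ=δ], [ζ]}: π^{-1}(V) = {γ, δ, ζ} ∈ τ ✓.
  V = {[ε=η], [ζ]}: π^{-1}(V) = {ε, ζ, η} ∉ τ ✗.
  V = {[γ=δ], [ε=η], [ζ]}: π^{-1}(V) = {γ, δ, ε, ζ, η} ∈ τ ✓.
Open sets in the quotient: τ_Q = {{}, {[γ=δ], [ζ]}, {[γ=δ], [ε=η], [ζ]}} (3 elements).
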